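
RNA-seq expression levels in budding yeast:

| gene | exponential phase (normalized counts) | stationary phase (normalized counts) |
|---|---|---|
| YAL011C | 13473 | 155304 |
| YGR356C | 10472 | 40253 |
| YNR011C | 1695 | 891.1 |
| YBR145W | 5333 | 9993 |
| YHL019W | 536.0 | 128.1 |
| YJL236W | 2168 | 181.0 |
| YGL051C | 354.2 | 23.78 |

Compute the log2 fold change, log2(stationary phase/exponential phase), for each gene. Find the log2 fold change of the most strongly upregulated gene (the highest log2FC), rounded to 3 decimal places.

log2(155304/13473) = 3.527  (YAL011C)
log2(40253/10472) = 1.943  (YGR356C)
log2(891.1/1695) = -0.928  (YNR011C)
log2(9993/5333) = 0.906  (YBR145W)
log2(128.1/536.0) = -2.065  (YHL019W)
log2(181.0/2168) = -3.582  (YJL236W)
log2(23.78/354.2) = -3.897  (YGL051C)
YAL011C is most strongly upregulated.

3.527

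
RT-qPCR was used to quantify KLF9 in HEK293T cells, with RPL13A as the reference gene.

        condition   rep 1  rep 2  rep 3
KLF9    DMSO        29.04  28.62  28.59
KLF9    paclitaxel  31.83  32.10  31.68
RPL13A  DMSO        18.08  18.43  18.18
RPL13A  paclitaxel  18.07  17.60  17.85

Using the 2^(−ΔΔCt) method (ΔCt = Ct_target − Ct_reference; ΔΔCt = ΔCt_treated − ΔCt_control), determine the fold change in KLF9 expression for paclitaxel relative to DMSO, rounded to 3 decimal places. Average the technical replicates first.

0.088

Mean Ct: KLF9 DMSO 28.750; KLF9 paclitaxel 31.870; RPL13A DMSO 18.230; RPL13A paclitaxel 17.840
ΔCt(DMSO) = 28.750 − 18.230 = 10.520
ΔCt(paclitaxel) = 31.870 − 17.840 = 14.030
ΔΔCt = 14.030 − 10.520 = 3.510
Fold change = 2^(−3.510) = 0.0878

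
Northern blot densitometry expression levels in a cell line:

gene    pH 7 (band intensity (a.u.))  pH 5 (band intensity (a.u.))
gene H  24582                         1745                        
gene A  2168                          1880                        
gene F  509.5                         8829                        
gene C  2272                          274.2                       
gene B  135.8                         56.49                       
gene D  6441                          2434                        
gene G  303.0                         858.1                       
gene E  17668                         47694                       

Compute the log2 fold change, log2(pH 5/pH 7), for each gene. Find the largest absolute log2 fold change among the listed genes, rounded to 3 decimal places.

log2(1745/24582) = -3.816  (gene H)
log2(1880/2168) = -0.206  (gene A)
log2(8829/509.5) = 4.115  (gene F)
log2(274.2/2272) = -3.051  (gene C)
log2(56.49/135.8) = -1.265  (gene B)
log2(2434/6441) = -1.404  (gene D)
log2(858.1/303.0) = 1.502  (gene G)
log2(47694/17668) = 1.433  (gene E)
The largest magnitude belongs to gene F.

4.115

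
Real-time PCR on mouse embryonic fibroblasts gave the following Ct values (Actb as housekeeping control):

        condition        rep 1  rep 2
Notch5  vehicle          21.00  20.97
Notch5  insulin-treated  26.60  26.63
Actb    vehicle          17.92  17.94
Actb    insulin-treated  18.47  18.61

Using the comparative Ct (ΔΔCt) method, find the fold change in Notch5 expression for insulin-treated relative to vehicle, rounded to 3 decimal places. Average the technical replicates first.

0.031

Mean Ct: Notch5 vehicle 20.985; Notch5 insulin-treated 26.615; Actb vehicle 17.930; Actb insulin-treated 18.540
ΔCt(vehicle) = 20.985 − 17.930 = 3.055
ΔCt(insulin-treated) = 26.615 − 18.540 = 8.075
ΔΔCt = 8.075 − 3.055 = 5.020
Fold change = 2^(−5.020) = 0.0308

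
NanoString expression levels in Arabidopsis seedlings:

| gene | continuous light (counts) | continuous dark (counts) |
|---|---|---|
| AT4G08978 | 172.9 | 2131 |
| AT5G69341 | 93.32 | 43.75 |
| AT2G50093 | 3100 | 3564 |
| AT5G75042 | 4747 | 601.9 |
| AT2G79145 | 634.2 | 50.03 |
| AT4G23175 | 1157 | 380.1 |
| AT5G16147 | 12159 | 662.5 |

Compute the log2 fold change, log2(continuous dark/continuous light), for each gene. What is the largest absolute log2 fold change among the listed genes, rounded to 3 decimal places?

4.198

log2(2131/172.9) = 3.624  (AT4G08978)
log2(43.75/93.32) = -1.093  (AT5G69341)
log2(3564/3100) = 0.201  (AT2G50093)
log2(601.9/4747) = -2.979  (AT5G75042)
log2(50.03/634.2) = -3.664  (AT2G79145)
log2(380.1/1157) = -1.606  (AT4G23175)
log2(662.5/12159) = -4.198  (AT5G16147)
The largest magnitude belongs to AT5G16147.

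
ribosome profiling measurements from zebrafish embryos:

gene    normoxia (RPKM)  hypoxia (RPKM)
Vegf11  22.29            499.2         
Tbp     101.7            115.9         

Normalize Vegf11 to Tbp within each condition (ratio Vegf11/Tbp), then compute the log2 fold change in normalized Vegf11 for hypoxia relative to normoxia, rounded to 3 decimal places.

Vegf11/Tbp (normoxia) = 22.29 / 101.7 = 0.21917
Vegf11/Tbp (hypoxia) = 499.2 / 115.9 = 4.3072
Fold change = 4.3072 / 0.21917 = 19.6518
log2(19.6518) = 4.2966

4.297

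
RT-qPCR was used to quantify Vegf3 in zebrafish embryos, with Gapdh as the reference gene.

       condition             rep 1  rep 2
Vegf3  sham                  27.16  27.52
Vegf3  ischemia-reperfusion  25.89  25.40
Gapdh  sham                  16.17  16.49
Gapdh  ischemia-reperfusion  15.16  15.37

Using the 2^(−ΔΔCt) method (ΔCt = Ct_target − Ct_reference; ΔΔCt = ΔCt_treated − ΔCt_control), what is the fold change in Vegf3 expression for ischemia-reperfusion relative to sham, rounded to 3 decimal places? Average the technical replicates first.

1.548

Mean Ct: Vegf3 sham 27.340; Vegf3 ischemia-reperfusion 25.645; Gapdh sham 16.330; Gapdh ischemia-reperfusion 15.265
ΔCt(sham) = 27.340 − 16.330 = 11.010
ΔCt(ischemia-reperfusion) = 25.645 − 15.265 = 10.380
ΔΔCt = 10.380 − 11.010 = -0.630
Fold change = 2^(−(-0.630)) = 2^0.630 = 1.5476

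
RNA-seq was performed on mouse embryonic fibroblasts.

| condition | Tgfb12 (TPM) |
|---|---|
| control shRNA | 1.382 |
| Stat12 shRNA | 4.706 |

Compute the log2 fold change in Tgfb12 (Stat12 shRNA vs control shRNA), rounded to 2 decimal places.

1.77

Fold change = 4.706 / 1.382 = 3.4052
log2(3.4052) = 1.768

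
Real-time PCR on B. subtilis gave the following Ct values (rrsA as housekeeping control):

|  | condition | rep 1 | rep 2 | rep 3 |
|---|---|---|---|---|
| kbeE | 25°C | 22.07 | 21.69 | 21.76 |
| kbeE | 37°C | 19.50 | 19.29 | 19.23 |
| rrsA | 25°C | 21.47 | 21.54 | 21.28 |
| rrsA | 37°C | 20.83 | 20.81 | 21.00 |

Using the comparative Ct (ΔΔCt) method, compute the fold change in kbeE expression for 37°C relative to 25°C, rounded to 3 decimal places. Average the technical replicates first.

3.864

Mean Ct: kbeE 25°C 21.840; kbeE 37°C 19.340; rrsA 25°C 21.430; rrsA 37°C 20.880
ΔCt(25°C) = 21.840 − 21.430 = 0.410
ΔCt(37°C) = 19.340 − 20.880 = -1.540
ΔΔCt = -1.540 − 0.410 = -1.950
Fold change = 2^(−(-1.950)) = 2^1.950 = 3.8637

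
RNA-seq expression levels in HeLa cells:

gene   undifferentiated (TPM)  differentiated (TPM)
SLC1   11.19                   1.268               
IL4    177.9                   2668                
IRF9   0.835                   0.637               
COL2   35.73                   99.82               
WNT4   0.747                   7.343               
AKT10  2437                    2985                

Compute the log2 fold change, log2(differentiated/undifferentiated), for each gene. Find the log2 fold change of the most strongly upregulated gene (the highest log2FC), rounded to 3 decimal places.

3.907

log2(1.268/11.19) = -3.142  (SLC1)
log2(2668/177.9) = 3.907  (IL4)
log2(0.637/0.835) = -0.390  (IRF9)
log2(99.82/35.73) = 1.482  (COL2)
log2(7.343/0.747) = 3.297  (WNT4)
log2(2985/2437) = 0.293  (AKT10)
IL4 is most strongly upregulated.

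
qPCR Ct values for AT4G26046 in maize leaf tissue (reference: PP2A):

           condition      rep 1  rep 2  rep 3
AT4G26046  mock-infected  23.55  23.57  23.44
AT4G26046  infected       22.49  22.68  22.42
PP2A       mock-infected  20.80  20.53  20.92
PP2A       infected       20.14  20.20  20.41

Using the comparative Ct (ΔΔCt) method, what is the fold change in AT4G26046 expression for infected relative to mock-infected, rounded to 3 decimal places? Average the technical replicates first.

Mean Ct: AT4G26046 mock-infected 23.520; AT4G26046 infected 22.530; PP2A mock-infected 20.750; PP2A infected 20.250
ΔCt(mock-infected) = 23.520 − 20.750 = 2.770
ΔCt(infected) = 22.530 − 20.250 = 2.280
ΔΔCt = 2.280 − 2.770 = -0.490
Fold change = 2^(−(-0.490)) = 2^0.490 = 1.4044

1.404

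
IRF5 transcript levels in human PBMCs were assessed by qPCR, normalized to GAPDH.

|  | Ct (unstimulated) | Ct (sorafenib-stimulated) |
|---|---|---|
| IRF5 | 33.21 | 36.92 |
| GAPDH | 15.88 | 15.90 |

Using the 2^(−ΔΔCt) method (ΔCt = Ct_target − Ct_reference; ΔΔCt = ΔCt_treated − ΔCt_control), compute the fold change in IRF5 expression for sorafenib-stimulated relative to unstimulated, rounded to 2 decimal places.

0.08

ΔCt(unstimulated) = 33.210 − 15.880 = 17.330
ΔCt(sorafenib-stimulated) = 36.920 − 15.900 = 21.020
ΔΔCt = 21.020 − 17.330 = 3.690
Fold change = 2^(−3.690) = 0.077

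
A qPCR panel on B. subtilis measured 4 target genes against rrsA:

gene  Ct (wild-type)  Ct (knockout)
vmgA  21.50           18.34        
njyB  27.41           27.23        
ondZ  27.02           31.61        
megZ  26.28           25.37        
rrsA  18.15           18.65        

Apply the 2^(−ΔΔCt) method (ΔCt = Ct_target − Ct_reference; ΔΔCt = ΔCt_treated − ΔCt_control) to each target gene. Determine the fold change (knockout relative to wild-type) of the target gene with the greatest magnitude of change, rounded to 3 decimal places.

0.059

vmgA: ΔΔCt = (18.34−18.65) − (21.50−18.15) = -0.31 − 3.35 = -3.66; fold change = 2^3.66 = 12.641
njyB: ΔΔCt = (27.23−18.65) − (27.41−18.15) = 8.58 − 9.26 = -0.68; fold change = 2^0.68 = 1.602
ondZ: ΔΔCt = (31.61−18.65) − (27.02−18.15) = 12.96 − 8.87 = 4.09; fold change = 2^-4.09 = 0.059
megZ: ΔΔCt = (25.37−18.65) − (26.28−18.15) = 6.72 − 8.13 = -1.41; fold change = 2^1.41 = 2.657
ondZ has the largest |ΔΔCt| = 4.09.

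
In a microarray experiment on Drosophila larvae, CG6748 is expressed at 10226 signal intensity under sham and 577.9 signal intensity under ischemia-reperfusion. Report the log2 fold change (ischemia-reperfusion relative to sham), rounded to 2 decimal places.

Fold change = 577.9 / 10226 = 0.0565
log2(0.0565) = -4.145

-4.15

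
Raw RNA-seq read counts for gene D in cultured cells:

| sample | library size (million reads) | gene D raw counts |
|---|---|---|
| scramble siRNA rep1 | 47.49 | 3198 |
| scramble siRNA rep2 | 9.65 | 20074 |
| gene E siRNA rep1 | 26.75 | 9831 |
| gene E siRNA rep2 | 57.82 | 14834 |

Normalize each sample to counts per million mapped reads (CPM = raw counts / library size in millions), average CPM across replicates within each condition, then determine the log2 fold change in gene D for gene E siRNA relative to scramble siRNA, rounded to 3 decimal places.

-1.783

CPM(scramble siRNA rep1) = 3198 / 47.49 = 67.3405
CPM(scramble siRNA rep2) = 20074 / 9.65 = 2080.2073
CPM(gene E siRNA rep1) = 9831 / 26.75 = 367.5140
CPM(gene E siRNA rep2) = 14834 / 57.82 = 256.5548
mean CPM(scramble siRNA) = 1073.7739; mean CPM(gene E siRNA) = 312.0344
Fold change = 312.0344 / 1073.7739 = 0.29060
log2(0.29060) = -1.7829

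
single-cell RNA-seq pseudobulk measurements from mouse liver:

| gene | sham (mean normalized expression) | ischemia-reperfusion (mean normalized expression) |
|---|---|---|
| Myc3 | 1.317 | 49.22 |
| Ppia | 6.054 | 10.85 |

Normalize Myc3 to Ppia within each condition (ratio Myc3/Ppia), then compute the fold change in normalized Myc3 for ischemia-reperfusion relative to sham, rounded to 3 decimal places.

20.853

Myc3/Ppia (sham) = 1.317 / 6.054 = 0.21754
Myc3/Ppia (ischemia-reperfusion) = 49.22 / 10.85 = 4.5364
Fold change = 4.5364 / 0.21754 = 20.8530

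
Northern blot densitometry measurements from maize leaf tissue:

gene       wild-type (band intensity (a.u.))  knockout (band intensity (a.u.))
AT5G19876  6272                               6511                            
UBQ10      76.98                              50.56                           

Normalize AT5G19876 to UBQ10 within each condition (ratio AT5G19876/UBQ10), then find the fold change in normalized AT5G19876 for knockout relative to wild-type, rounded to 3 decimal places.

AT5G19876/UBQ10 (wild-type) = 6272 / 76.98 = 81.476
AT5G19876/UBQ10 (knockout) = 6511 / 50.56 = 128.78
Fold change = 128.78 / 81.476 = 1.5806

1.581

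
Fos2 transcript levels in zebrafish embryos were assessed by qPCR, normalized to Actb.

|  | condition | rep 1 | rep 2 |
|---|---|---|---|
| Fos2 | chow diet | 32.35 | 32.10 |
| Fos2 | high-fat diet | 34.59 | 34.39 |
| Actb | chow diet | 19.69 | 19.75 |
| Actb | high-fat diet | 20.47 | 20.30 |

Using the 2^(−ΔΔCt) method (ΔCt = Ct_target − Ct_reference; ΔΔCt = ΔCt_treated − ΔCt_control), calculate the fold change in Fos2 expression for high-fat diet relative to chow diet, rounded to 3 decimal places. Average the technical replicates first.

0.330

Mean Ct: Fos2 chow diet 32.225; Fos2 high-fat diet 34.490; Actb chow diet 19.720; Actb high-fat diet 20.385
ΔCt(chow diet) = 32.225 − 19.720 = 12.505
ΔCt(high-fat diet) = 34.490 − 20.385 = 14.105
ΔΔCt = 14.105 − 12.505 = 1.600
Fold change = 2^(−1.600) = 0.3299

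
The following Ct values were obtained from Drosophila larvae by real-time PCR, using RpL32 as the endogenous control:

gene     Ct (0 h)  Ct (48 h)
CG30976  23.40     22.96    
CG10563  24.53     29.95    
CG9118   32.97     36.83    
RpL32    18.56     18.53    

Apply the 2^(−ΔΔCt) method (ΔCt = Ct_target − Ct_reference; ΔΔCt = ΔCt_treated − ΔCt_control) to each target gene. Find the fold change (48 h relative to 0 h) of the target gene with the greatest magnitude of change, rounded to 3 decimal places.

CG30976: ΔΔCt = (22.96−18.53) − (23.40−18.56) = 4.43 − 4.84 = -0.41; fold change = 2^0.41 = 1.329
CG10563: ΔΔCt = (29.95−18.53) − (24.53−18.56) = 11.42 − 5.97 = 5.45; fold change = 2^-5.45 = 0.023
CG9118: ΔΔCt = (36.83−18.53) − (32.97−18.56) = 18.30 − 14.41 = 3.89; fold change = 2^-3.89 = 0.067
CG10563 has the largest |ΔΔCt| = 5.45.

0.023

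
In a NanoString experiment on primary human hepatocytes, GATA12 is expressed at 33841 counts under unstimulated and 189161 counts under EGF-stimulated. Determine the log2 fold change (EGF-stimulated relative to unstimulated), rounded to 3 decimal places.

Fold change = 189161 / 33841 = 5.5897
log2(5.5897) = 2.4828

2.483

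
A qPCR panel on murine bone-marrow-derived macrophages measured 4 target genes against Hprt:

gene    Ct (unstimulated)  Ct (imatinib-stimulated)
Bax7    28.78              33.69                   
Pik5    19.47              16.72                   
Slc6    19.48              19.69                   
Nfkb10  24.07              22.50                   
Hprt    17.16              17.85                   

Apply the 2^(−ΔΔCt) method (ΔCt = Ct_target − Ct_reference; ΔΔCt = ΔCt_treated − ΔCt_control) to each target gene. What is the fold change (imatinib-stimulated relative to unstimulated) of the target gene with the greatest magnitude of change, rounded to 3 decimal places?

Bax7: ΔΔCt = (33.69−17.85) − (28.78−17.16) = 15.84 − 11.62 = 4.22; fold change = 2^-4.22 = 0.054
Pik5: ΔΔCt = (16.72−17.85) − (19.47−17.16) = -1.13 − 2.31 = -3.44; fold change = 2^3.44 = 10.853
Slc6: ΔΔCt = (19.69−17.85) − (19.48−17.16) = 1.84 − 2.32 = -0.48; fold change = 2^0.48 = 1.395
Nfkb10: ΔΔCt = (22.50−17.85) − (24.07−17.16) = 4.65 − 6.91 = -2.26; fold change = 2^2.26 = 4.790
Bax7 has the largest |ΔΔCt| = 4.22.

0.054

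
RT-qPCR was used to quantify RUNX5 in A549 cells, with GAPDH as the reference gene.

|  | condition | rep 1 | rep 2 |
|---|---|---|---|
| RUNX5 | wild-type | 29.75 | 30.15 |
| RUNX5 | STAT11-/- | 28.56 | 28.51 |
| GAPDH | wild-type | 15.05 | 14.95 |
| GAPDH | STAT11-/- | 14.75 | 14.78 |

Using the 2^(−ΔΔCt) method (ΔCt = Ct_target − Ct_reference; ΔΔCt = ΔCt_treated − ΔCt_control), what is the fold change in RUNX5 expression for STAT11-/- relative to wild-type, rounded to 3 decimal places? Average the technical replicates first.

2.266

Mean Ct: RUNX5 wild-type 29.950; RUNX5 STAT11-/- 28.535; GAPDH wild-type 15.000; GAPDH STAT11-/- 14.765
ΔCt(wild-type) = 29.950 − 15.000 = 14.950
ΔCt(STAT11-/-) = 28.535 − 14.765 = 13.770
ΔΔCt = 13.770 − 14.950 = -1.180
Fold change = 2^(−(-1.180)) = 2^1.180 = 2.2658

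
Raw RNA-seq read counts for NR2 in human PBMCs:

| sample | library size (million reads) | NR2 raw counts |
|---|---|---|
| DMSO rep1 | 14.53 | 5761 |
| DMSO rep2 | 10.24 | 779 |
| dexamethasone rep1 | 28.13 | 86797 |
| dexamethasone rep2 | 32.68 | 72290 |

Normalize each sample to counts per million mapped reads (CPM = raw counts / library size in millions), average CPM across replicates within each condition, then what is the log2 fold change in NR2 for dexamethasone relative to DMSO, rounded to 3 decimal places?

CPM(DMSO rep1) = 5761 / 14.53 = 396.4900
CPM(DMSO rep2) = 779 / 10.24 = 76.0742
CPM(dexamethasone rep1) = 86797 / 28.13 = 3085.5670
CPM(dexamethasone rep2) = 72290 / 32.68 = 2212.0563
mean CPM(DMSO) = 236.2821; mean CPM(dexamethasone) = 2648.8117
Fold change = 2648.8117 / 236.2821 = 11.21038
log2(11.21038) = 3.4868

3.487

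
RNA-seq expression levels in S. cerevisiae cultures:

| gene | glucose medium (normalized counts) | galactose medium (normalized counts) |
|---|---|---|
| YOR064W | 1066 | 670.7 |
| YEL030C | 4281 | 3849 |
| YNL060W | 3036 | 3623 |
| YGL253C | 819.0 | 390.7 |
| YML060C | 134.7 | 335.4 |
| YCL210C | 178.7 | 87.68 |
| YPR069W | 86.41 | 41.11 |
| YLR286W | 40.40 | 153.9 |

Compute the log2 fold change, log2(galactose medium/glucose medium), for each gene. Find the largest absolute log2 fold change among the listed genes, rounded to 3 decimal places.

log2(670.7/1066) = -0.668  (YOR064W)
log2(3849/4281) = -0.153  (YEL030C)
log2(3623/3036) = 0.255  (YNL060W)
log2(390.7/819.0) = -1.068  (YGL253C)
log2(335.4/134.7) = 1.316  (YML060C)
log2(87.68/178.7) = -1.027  (YCL210C)
log2(41.11/86.41) = -1.072  (YPR069W)
log2(153.9/40.40) = 1.930  (YLR286W)
The largest magnitude belongs to YLR286W.

1.930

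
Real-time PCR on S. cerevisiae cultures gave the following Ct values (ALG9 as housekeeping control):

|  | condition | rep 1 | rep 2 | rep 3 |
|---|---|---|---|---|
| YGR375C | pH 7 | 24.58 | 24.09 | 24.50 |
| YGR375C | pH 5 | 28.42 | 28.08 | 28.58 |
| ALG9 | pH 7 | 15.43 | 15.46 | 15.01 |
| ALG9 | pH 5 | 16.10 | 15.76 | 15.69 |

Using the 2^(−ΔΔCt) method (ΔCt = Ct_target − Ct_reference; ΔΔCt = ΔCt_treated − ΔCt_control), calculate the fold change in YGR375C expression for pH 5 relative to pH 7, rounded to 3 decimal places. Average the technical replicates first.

0.093

Mean Ct: YGR375C pH 7 24.390; YGR375C pH 5 28.360; ALG9 pH 7 15.300; ALG9 pH 5 15.850
ΔCt(pH 7) = 24.390 − 15.300 = 9.090
ΔCt(pH 5) = 28.360 − 15.850 = 12.510
ΔΔCt = 12.510 − 9.090 = 3.420
Fold change = 2^(−3.420) = 0.0934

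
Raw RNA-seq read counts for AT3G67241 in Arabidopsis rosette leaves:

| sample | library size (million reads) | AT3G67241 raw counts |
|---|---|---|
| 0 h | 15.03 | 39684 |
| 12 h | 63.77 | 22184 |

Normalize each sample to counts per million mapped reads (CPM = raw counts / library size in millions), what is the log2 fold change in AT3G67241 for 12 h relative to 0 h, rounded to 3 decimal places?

CPM(0 h) = 39684 / 15.03 = 2640.3194
CPM(12 h) = 22184 / 63.77 = 347.8752
Fold change = 347.8752 / 2640.3194 = 0.13175
log2(0.13175) = -2.9241

-2.924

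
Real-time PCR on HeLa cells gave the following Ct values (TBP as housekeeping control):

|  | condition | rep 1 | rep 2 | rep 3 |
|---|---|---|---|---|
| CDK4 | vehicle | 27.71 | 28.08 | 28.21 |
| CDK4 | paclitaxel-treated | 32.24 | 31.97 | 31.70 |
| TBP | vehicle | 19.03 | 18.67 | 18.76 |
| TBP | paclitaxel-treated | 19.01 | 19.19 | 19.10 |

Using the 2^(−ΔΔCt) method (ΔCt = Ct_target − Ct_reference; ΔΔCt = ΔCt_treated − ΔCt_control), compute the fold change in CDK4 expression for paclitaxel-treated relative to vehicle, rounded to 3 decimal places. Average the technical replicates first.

0.077

Mean Ct: CDK4 vehicle 28.000; CDK4 paclitaxel-treated 31.970; TBP vehicle 18.820; TBP paclitaxel-treated 19.100
ΔCt(vehicle) = 28.000 − 18.820 = 9.180
ΔCt(paclitaxel-treated) = 31.970 − 19.100 = 12.870
ΔΔCt = 12.870 − 9.180 = 3.690
Fold change = 2^(−3.690) = 0.0775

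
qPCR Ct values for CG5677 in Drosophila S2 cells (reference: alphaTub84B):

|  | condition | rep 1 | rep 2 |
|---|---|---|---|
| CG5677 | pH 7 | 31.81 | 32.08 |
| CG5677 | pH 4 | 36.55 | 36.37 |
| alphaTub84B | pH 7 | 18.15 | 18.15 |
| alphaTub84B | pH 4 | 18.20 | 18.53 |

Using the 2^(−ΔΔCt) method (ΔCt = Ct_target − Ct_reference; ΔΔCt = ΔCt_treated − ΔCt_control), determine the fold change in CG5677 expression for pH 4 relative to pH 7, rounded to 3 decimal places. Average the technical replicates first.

0.051

Mean Ct: CG5677 pH 7 31.945; CG5677 pH 4 36.460; alphaTub84B pH 7 18.150; alphaTub84B pH 4 18.365
ΔCt(pH 7) = 31.945 − 18.150 = 13.795
ΔCt(pH 4) = 36.460 − 18.365 = 18.095
ΔΔCt = 18.095 − 13.795 = 4.300
Fold change = 2^(−4.300) = 0.0508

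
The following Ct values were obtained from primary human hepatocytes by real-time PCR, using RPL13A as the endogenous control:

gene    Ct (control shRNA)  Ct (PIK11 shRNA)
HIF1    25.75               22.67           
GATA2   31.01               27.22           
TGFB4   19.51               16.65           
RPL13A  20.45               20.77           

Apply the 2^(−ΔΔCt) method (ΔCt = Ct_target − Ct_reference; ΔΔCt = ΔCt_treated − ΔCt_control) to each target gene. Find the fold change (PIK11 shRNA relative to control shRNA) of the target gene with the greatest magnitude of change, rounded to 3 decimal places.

HIF1: ΔΔCt = (22.67−20.77) − (25.75−20.45) = 1.90 − 5.30 = -3.40; fold change = 2^3.40 = 10.556
GATA2: ΔΔCt = (27.22−20.77) − (31.01−20.45) = 6.45 − 10.56 = -4.11; fold change = 2^4.11 = 17.268
TGFB4: ΔΔCt = (16.65−20.77) − (19.51−20.45) = -4.12 − (-0.94) = -3.18; fold change = 2^3.18 = 9.063
GATA2 has the largest |ΔΔCt| = 4.11.

17.268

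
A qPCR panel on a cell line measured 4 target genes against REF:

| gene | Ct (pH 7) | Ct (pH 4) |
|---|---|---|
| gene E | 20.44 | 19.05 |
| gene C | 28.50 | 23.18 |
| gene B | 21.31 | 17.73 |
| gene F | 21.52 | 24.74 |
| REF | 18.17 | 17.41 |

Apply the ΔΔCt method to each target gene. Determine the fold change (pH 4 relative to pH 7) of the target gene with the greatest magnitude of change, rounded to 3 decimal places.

23.588

gene E: ΔΔCt = (19.05−17.41) − (20.44−18.17) = 1.64 − 2.27 = -0.63; fold change = 2^0.63 = 1.548
gene C: ΔΔCt = (23.18−17.41) − (28.50−18.17) = 5.77 − 10.33 = -4.56; fold change = 2^4.56 = 23.588
gene B: ΔΔCt = (17.73−17.41) − (21.31−18.17) = 0.32 − 3.14 = -2.82; fold change = 2^2.82 = 7.062
gene F: ΔΔCt = (24.74−17.41) − (21.52−18.17) = 7.33 − 3.35 = 3.98; fold change = 2^-3.98 = 0.063
gene C has the largest |ΔΔCt| = 4.56.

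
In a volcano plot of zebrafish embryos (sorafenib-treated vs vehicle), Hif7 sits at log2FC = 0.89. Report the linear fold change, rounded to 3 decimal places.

1.853

Fold change = 2^(0.89) = 1.8532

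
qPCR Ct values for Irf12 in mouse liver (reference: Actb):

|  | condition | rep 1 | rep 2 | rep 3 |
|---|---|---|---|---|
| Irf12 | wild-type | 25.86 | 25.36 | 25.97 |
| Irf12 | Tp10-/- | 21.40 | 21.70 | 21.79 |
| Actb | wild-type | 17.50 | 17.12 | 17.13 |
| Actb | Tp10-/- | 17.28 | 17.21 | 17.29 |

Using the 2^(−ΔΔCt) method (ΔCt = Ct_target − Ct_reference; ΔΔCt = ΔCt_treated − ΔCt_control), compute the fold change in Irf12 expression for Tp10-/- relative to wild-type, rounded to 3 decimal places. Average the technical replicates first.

Mean Ct: Irf12 wild-type 25.730; Irf12 Tp10-/- 21.630; Actb wild-type 17.250; Actb Tp10-/- 17.260
ΔCt(wild-type) = 25.730 − 17.250 = 8.480
ΔCt(Tp10-/-) = 21.630 − 17.260 = 4.370
ΔΔCt = 4.370 − 8.480 = -4.110
Fold change = 2^(−(-4.110)) = 2^4.110 = 17.2677

17.268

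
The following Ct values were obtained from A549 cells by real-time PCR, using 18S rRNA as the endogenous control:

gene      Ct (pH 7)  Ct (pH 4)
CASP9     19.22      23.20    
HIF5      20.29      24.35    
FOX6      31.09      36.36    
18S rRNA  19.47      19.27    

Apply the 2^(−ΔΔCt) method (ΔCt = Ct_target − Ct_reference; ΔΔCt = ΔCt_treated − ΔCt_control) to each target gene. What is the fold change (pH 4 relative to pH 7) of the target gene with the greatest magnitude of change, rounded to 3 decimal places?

CASP9: ΔΔCt = (23.20−19.27) − (19.22−19.47) = 3.93 − (-0.25) = 4.18; fold change = 2^-4.18 = 0.055
HIF5: ΔΔCt = (24.35−19.27) − (20.29−19.47) = 5.08 − 0.82 = 4.26; fold change = 2^-4.26 = 0.052
FOX6: ΔΔCt = (36.36−19.27) − (31.09−19.47) = 17.09 − 11.62 = 5.47; fold change = 2^-5.47 = 0.023
FOX6 has the largest |ΔΔCt| = 5.47.

0.023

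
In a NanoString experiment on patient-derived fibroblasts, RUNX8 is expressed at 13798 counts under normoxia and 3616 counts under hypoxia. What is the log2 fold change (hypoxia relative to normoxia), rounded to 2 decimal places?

-1.93

Fold change = 3616 / 13798 = 0.2621
log2(0.2621) = -1.932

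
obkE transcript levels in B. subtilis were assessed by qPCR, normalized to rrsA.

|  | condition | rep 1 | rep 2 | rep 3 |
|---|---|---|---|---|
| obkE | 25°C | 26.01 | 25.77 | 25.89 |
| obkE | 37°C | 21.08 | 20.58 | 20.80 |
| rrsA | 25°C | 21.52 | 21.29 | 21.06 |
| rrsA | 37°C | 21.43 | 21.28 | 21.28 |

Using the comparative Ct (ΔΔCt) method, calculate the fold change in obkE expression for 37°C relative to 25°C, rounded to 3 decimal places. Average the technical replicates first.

Mean Ct: obkE 25°C 25.890; obkE 37°C 20.820; rrsA 25°C 21.290; rrsA 37°C 21.330
ΔCt(25°C) = 25.890 − 21.290 = 4.600
ΔCt(37°C) = 20.820 − 21.330 = -0.510
ΔΔCt = -0.510 − 4.600 = -5.110
Fold change = 2^(−(-5.110)) = 2^5.110 = 34.5353

34.535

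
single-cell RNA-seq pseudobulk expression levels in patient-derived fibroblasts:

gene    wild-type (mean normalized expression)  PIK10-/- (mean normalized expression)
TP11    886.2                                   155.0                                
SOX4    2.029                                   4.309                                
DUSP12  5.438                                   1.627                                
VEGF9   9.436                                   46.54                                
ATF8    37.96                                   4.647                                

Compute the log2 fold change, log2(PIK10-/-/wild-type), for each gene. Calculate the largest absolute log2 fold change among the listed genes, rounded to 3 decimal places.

3.030

log2(155.0/886.2) = -2.515  (TP11)
log2(4.309/2.029) = 1.087  (SOX4)
log2(1.627/5.438) = -1.741  (DUSP12)
log2(46.54/9.436) = 2.302  (VEGF9)
log2(4.647/37.96) = -3.030  (ATF8)
The largest magnitude belongs to ATF8.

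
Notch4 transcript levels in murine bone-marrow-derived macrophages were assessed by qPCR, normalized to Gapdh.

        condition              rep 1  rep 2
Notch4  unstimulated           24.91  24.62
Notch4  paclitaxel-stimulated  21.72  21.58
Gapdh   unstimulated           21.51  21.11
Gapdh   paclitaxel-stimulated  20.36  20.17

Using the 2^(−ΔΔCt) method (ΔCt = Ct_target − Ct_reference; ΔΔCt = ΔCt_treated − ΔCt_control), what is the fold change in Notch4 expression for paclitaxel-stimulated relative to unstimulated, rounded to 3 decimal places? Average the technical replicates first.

4.199

Mean Ct: Notch4 unstimulated 24.765; Notch4 paclitaxel-stimulated 21.650; Gapdh unstimulated 21.310; Gapdh paclitaxel-stimulated 20.265
ΔCt(unstimulated) = 24.765 − 21.310 = 3.455
ΔCt(paclitaxel-stimulated) = 21.650 − 20.265 = 1.385
ΔΔCt = 1.385 − 3.455 = -2.070
Fold change = 2^(−(-2.070)) = 2^2.070 = 4.1989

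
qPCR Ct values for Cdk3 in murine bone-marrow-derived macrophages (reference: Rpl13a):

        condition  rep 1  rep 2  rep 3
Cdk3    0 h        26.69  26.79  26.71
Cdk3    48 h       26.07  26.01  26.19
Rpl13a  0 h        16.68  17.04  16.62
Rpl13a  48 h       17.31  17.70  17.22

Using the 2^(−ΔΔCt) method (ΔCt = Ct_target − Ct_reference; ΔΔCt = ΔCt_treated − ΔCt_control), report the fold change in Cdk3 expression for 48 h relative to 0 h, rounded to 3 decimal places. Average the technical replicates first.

Mean Ct: Cdk3 0 h 26.730; Cdk3 48 h 26.090; Rpl13a 0 h 16.780; Rpl13a 48 h 17.410
ΔCt(0 h) = 26.730 − 16.780 = 9.950
ΔCt(48 h) = 26.090 − 17.410 = 8.680
ΔΔCt = 8.680 − 9.950 = -1.270
Fold change = 2^(−(-1.270)) = 2^1.270 = 2.4116

2.412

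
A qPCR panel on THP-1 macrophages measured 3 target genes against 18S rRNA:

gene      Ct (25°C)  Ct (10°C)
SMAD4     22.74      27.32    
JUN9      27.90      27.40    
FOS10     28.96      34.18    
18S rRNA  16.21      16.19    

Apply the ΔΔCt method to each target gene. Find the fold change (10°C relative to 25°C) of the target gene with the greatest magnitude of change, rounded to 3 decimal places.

SMAD4: ΔΔCt = (27.32−16.19) − (22.74−16.21) = 11.13 − 6.53 = 4.60; fold change = 2^-4.60 = 0.041
JUN9: ΔΔCt = (27.40−16.19) − (27.90−16.21) = 11.21 − 11.69 = -0.48; fold change = 2^0.48 = 1.395
FOS10: ΔΔCt = (34.18−16.19) − (28.96−16.21) = 17.99 − 12.75 = 5.24; fold change = 2^-5.24 = 0.026
FOS10 has the largest |ΔΔCt| = 5.24.

0.026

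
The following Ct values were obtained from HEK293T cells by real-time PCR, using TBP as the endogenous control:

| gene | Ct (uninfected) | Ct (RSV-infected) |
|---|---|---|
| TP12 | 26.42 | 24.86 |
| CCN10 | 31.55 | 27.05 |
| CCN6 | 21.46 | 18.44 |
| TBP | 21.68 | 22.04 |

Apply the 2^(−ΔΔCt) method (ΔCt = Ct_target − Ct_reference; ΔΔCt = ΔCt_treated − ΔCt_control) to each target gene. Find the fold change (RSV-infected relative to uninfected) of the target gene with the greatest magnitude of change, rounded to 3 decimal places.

TP12: ΔΔCt = (24.86−22.04) − (26.42−21.68) = 2.82 − 4.74 = -1.92; fold change = 2^1.92 = 3.784
CCN10: ΔΔCt = (27.05−22.04) − (31.55−21.68) = 5.01 − 9.87 = -4.86; fold change = 2^4.86 = 29.041
CCN6: ΔΔCt = (18.44−22.04) − (21.46−21.68) = -3.60 − (-0.22) = -3.38; fold change = 2^3.38 = 10.411
CCN10 has the largest |ΔΔCt| = 4.86.

29.041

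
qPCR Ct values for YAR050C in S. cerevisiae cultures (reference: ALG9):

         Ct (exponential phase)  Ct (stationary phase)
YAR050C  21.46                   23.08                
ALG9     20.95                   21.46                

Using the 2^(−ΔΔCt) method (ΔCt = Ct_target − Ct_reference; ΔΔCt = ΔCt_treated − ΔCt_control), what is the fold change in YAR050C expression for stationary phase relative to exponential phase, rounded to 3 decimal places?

0.463

ΔCt(exponential phase) = 21.460 − 20.950 = 0.510
ΔCt(stationary phase) = 23.080 − 21.460 = 1.620
ΔΔCt = 1.620 − 0.510 = 1.110
Fold change = 2^(−1.110) = 0.4633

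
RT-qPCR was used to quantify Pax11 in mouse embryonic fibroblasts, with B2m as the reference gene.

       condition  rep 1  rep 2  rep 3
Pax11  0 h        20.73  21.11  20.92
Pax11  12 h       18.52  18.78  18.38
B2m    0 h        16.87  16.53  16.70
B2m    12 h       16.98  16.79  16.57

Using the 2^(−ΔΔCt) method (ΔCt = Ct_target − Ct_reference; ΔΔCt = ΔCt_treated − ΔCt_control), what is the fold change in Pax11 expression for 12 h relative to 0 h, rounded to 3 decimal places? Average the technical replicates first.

5.426

Mean Ct: Pax11 0 h 20.920; Pax11 12 h 18.560; B2m 0 h 16.700; B2m 12 h 16.780
ΔCt(0 h) = 20.920 − 16.700 = 4.220
ΔCt(12 h) = 18.560 − 16.780 = 1.780
ΔΔCt = 1.780 − 4.220 = -2.440
Fold change = 2^(−(-2.440)) = 2^2.440 = 5.4264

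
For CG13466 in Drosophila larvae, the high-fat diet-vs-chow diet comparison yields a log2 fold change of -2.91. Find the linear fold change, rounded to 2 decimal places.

Fold change = 2^(-2.91) = 0.133

0.13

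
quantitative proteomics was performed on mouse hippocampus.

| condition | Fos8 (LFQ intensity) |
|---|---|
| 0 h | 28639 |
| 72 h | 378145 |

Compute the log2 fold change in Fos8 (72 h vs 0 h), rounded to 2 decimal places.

3.72

Fold change = 378145 / 28639 = 13.2038
log2(13.2038) = 3.723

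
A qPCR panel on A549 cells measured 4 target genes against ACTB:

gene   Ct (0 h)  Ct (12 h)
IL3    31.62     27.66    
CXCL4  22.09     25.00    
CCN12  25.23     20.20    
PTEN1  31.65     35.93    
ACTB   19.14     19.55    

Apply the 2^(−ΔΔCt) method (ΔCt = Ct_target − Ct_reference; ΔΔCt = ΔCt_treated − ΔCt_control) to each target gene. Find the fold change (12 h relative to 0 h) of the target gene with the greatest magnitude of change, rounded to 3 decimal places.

IL3: ΔΔCt = (27.66−19.55) − (31.62−19.14) = 8.11 − 12.48 = -4.37; fold change = 2^4.37 = 20.678
CXCL4: ΔΔCt = (25.00−19.55) − (22.09−19.14) = 5.45 − 2.95 = 2.50; fold change = 2^-2.50 = 0.177
CCN12: ΔΔCt = (20.20−19.55) − (25.23−19.14) = 0.65 − 6.09 = -5.44; fold change = 2^5.44 = 43.411
PTEN1: ΔΔCt = (35.93−19.55) − (31.65−19.14) = 16.38 − 12.51 = 3.87; fold change = 2^-3.87 = 0.068
CCN12 has the largest |ΔΔCt| = 5.44.

43.411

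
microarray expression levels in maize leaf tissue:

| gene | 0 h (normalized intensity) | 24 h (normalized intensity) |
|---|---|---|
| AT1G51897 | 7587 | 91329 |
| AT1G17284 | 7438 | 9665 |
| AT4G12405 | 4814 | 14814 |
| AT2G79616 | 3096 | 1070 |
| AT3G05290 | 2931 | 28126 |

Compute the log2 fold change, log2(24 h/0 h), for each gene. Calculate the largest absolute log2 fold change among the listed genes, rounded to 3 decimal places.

3.589

log2(91329/7587) = 3.589  (AT1G51897)
log2(9665/7438) = 0.378  (AT1G17284)
log2(14814/4814) = 1.622  (AT4G12405)
log2(1070/3096) = -1.533  (AT2G79616)
log2(28126/2931) = 3.262  (AT3G05290)
The largest magnitude belongs to AT1G51897.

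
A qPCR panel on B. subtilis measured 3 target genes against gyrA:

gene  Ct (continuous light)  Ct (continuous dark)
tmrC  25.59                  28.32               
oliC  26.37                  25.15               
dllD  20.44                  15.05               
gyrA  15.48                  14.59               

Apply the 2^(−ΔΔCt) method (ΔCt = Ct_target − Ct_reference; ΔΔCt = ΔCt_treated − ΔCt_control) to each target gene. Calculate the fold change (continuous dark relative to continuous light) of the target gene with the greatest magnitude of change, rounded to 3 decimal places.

tmrC: ΔΔCt = (28.32−14.59) − (25.59−15.48) = 13.73 − 10.11 = 3.62; fold change = 2^-3.62 = 0.081
oliC: ΔΔCt = (25.15−14.59) − (26.37−15.48) = 10.56 − 10.89 = -0.33; fold change = 2^0.33 = 1.257
dllD: ΔΔCt = (15.05−14.59) − (20.44−15.48) = 0.46 − 4.96 = -4.50; fold change = 2^4.50 = 22.627
dllD has the largest |ΔΔCt| = 4.50.

22.627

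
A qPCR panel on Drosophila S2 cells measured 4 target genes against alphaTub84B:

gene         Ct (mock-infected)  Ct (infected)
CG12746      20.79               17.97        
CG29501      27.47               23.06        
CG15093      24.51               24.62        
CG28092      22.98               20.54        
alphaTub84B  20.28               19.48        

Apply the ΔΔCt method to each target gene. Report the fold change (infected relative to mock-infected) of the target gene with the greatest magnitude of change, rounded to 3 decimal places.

CG12746: ΔΔCt = (17.97−19.48) − (20.79−20.28) = -1.51 − 0.51 = -2.02; fold change = 2^2.02 = 4.056
CG29501: ΔΔCt = (23.06−19.48) − (27.47−20.28) = 3.58 − 7.19 = -3.61; fold change = 2^3.61 = 12.210
CG15093: ΔΔCt = (24.62−19.48) − (24.51−20.28) = 5.14 − 4.23 = 0.91; fold change = 2^-0.91 = 0.532
CG28092: ΔΔCt = (20.54−19.48) − (22.98−20.28) = 1.06 − 2.70 = -1.64; fold change = 2^1.64 = 3.117
CG29501 has the largest |ΔΔCt| = 3.61.

12.210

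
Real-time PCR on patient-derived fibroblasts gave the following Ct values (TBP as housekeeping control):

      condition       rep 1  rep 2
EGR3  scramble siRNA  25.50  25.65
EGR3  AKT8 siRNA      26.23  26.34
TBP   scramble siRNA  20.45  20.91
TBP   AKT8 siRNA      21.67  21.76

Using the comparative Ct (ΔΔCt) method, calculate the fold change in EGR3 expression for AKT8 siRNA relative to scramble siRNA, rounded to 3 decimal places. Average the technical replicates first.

1.253

Mean Ct: EGR3 scramble siRNA 25.575; EGR3 AKT8 siRNA 26.285; TBP scramble siRNA 20.680; TBP AKT8 siRNA 21.715
ΔCt(scramble siRNA) = 25.575 − 20.680 = 4.895
ΔCt(AKT8 siRNA) = 26.285 − 21.715 = 4.570
ΔΔCt = 4.570 − 4.895 = -0.325
Fold change = 2^(−(-0.325)) = 2^0.325 = 1.2527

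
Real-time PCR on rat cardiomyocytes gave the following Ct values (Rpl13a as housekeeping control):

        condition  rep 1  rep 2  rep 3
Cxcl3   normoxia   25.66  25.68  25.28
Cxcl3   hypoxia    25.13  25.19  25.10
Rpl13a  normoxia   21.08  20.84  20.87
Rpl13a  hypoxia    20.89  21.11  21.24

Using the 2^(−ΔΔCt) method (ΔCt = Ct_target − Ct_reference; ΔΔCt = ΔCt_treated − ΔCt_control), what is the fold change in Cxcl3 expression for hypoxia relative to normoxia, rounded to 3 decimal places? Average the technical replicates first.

Mean Ct: Cxcl3 normoxia 25.540; Cxcl3 hypoxia 25.140; Rpl13a normoxia 20.930; Rpl13a hypoxia 21.080
ΔCt(normoxia) = 25.540 − 20.930 = 4.610
ΔCt(hypoxia) = 25.140 − 21.080 = 4.060
ΔΔCt = 4.060 − 4.610 = -0.550
Fold change = 2^(−(-0.550)) = 2^0.550 = 1.4641

1.464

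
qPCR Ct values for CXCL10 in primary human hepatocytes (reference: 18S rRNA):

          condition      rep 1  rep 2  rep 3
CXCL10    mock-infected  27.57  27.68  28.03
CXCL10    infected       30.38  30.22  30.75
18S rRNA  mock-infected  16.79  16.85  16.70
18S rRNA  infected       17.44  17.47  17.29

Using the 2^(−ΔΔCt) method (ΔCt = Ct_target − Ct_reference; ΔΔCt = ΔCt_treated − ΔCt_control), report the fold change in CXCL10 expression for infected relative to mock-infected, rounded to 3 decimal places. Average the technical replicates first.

Mean Ct: CXCL10 mock-infected 27.760; CXCL10 infected 30.450; 18S rRNA mock-infected 16.780; 18S rRNA infected 17.400
ΔCt(mock-infected) = 27.760 − 16.780 = 10.980
ΔCt(infected) = 30.450 − 17.400 = 13.050
ΔΔCt = 13.050 − 10.980 = 2.070
Fold change = 2^(−2.070) = 0.2382

0.238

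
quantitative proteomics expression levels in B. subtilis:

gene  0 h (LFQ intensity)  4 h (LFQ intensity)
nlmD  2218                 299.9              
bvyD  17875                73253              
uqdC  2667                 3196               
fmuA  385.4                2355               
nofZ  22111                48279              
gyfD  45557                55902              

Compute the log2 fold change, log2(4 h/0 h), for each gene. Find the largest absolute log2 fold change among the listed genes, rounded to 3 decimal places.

2.887

log2(299.9/2218) = -2.887  (nlmD)
log2(73253/17875) = 2.035  (bvyD)
log2(3196/2667) = 0.261  (uqdC)
log2(2355/385.4) = 2.611  (fmuA)
log2(48279/22111) = 1.127  (nofZ)
log2(55902/45557) = 0.295  (gyfD)
The largest magnitude belongs to nlmD.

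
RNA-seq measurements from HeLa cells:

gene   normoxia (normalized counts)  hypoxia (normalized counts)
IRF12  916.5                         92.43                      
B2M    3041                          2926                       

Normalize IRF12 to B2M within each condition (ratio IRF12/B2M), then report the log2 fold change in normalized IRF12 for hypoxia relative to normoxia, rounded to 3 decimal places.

-3.254

IRF12/B2M (normoxia) = 916.5 / 3041 = 0.30138
IRF12/B2M (hypoxia) = 92.43 / 2926 = 0.031589
Fold change = 0.031589 / 0.30138 = 0.1048
log2(0.1048) = -3.2541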